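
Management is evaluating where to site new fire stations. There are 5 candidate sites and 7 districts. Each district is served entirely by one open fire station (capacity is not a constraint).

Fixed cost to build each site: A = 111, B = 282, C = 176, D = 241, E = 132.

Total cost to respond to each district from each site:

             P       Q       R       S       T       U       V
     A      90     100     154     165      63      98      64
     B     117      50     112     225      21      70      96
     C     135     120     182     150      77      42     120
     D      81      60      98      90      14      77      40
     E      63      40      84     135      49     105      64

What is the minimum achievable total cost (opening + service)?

For any fixed open set, each district goes to its cheapest open site; total = fixed + service.
{E}: P→E 63, Q→E 40, R→E 84, S→E 135, T→E 49, U→E 105, V→E 64. Service 540; fixed 132; total 672.
{D}: service 460 + fixed 241 = 701
{A, E}: service 533 + fixed 243 = 776
{A, B, C, D, E}: P→E 63, Q→E 40, R→E 84, S→D 90, T→D 14, U→C 42, V→D 40. Service 373; fixed 942; total 1315.
No other subset beats 672.

Minimum total cost: 672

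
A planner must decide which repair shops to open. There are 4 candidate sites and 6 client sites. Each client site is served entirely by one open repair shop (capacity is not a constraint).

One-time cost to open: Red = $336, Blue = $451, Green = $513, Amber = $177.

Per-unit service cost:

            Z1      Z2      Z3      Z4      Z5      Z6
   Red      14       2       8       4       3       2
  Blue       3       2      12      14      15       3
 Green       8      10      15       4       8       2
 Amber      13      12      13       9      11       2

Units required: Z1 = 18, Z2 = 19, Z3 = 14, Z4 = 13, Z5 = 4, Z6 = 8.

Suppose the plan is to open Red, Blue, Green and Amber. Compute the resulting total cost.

Total cost: 1761

Each client site is assigned to its cheapest site among the open ones.
{Red, Blue, Green, Amber}: Z1→Blue 3·18=54, Z2→Red 2·19=38, Z3→Red 8·14=112, Z4→Red 4·13=52, Z5→Red 3·4=12, Z6→Red 2·8=16. Service 284; fixed 1477; total 1761.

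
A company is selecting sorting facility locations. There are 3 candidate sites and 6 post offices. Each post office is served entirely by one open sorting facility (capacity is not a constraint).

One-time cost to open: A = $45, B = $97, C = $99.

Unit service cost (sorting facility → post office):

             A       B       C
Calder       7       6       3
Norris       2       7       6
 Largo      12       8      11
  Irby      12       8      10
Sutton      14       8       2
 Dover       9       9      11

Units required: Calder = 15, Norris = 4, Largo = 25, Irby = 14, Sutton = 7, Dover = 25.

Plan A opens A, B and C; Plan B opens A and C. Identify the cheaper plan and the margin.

Plan A is cheaper by 6.

Plan A: {A, B, C}: Calder→C 3·15=45, Norris→A 2·4=8, Largo→B 8·25=200, Irby→B 8·14=112, Sutton→C 2·7=14, Dover→A 9·25=225. Service 604; fixed 241; total 845.
Plan B: {A, C}: Calder→C 3·15=45, Norris→A 2·4=8, Largo→C 11·25=275, Irby→C 10·14=140, Sutton→C 2·7=14, Dover→A 9·25=225. Service 707; fixed 144; total 851.
Difference: |845 − 851| = 6.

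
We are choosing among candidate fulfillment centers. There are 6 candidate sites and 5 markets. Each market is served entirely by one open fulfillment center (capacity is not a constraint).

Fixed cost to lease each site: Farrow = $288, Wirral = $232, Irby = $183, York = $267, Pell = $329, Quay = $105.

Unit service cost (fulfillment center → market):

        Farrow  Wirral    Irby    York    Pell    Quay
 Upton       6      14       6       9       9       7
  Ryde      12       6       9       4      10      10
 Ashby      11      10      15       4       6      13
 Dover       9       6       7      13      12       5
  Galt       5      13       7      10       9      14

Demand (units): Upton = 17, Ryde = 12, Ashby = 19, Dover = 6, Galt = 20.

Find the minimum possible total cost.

For any fixed open set, each market goes to its cheapest open site; total = fixed + service.
{York}: Upton→York 9·17=153, Ryde→York 4·12=48, Ashby→York 4·19=76, Dover→York 13·6=78, Galt→York 10·20=200. Service 555; fixed 267; total 822.
{York, Quay}: Upton→Quay 7·17=119, Ryde→York 4·12=48, Ashby→York 4·19=76, Dover→Quay 5·6=30, Galt→York 10·20=200. Service 473; fixed 372; total 845.
{Irby, York}: service 408 + fixed 450 = 858
{Farrow, Wirral, Irby, York, Pell, Quay}: service 356 + fixed 1404 = 1760
No other subset beats 822.

Minimum total cost: 822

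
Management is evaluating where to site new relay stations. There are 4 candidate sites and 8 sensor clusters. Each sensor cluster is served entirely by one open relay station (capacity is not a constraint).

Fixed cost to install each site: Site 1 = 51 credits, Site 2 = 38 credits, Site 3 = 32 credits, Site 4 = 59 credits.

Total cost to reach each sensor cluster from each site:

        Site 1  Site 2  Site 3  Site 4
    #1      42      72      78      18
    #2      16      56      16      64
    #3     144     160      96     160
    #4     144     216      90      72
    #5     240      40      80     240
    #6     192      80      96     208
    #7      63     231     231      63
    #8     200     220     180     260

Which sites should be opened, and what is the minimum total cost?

For any fixed open set, each sensor cluster goes to its cheapest open site; total = fixed + service.
{Site 2, Site 3, Site 4}: #1→Site 4 18, #2→Site 3 16, #3→Site 3 96, #4→Site 4 72, #5→Site 2 40, #6→Site 2 80, #7→Site 4 63, #8→Site 3 180. Service 565; fixed 129; total 694.
{Site 3, Site 4}: #1→Site 4 18, #2→Site 3 16, #3→Site 3 96, #4→Site 4 72, #5→Site 3 80, #6→Site 3 96, #7→Site 4 63, #8→Site 3 180. Service 621; fixed 91; total 712.
{Site 1, Site 2, Site 3}: service 607 + fixed 121 = 728
{Site 1, Site 2, Site 3, Site 4}: service 565 + fixed 180 = 745
No other subset beats 694.

Open Site 2, Site 3 and Site 4; minimum total cost 694.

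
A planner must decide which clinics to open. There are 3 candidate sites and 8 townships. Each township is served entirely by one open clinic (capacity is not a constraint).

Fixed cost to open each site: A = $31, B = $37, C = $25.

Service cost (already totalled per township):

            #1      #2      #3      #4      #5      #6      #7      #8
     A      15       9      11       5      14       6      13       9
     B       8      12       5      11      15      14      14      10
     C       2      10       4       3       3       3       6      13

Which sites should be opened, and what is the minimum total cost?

Open C only; minimum total cost 69.

For any fixed open set, each township goes to its cheapest open site; total = fixed + service.
{C}: #1→C 2, #2→C 10, #3→C 4, #4→C 3, #5→C 3, #6→C 3, #7→C 6, #8→C 13. Service 44; fixed 25; total 69.
{A, C}: #1→C 2, #2→A 9, #3→C 4, #4→C 3, #5→C 3, #6→C 3, #7→C 6, #8→A 9. Service 39; fixed 56; total 95.
{B, C}: service 41 + fixed 62 = 103
{A, B, C}: service 39 + fixed 93 = 132
No other subset beats 69.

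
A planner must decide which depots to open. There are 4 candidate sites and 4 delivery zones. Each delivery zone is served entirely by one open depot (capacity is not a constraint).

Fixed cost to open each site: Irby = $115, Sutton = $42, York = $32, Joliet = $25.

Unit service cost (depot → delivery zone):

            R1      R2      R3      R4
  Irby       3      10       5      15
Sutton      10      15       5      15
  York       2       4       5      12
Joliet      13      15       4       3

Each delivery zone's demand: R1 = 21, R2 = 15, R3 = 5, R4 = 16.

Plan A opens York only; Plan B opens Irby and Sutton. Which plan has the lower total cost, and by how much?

Plan A: {York}: R1→York 2·21=42, R2→York 4·15=60, R3→York 5·5=25, R4→York 12·16=192. Service 319; fixed 32; total 351.
Plan B: {Irby, Sutton}: R1→Irby 3·21=63, R2→Irby 10·15=150, R3→Irby 5·5=25, R4→Irby 15·16=240. Service 478; fixed 157; total 635.
Difference: |351 − 635| = 284.

Plan A is cheaper by 284.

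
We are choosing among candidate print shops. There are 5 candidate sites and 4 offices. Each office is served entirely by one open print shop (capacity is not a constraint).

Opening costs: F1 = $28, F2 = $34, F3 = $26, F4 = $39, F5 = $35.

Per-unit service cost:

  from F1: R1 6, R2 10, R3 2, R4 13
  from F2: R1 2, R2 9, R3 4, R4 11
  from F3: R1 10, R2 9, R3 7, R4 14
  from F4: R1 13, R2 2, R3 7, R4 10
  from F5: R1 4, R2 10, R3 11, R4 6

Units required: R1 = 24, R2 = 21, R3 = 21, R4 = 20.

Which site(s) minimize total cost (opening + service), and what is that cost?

Open F1, F2, F4 and F5; minimum total cost 388.

For any fixed open set, each office goes to its cheapest open site; total = fixed + service.
{F1, F2, F4, F5}: R1→F2 2·24=48, R2→F4 2·21=42, R3→F1 2·21=42, R4→F5 6·20=120. Service 252; fixed 136; total 388.
{F1, F4, F5}: service 300 + fixed 102 = 402
{F2, F4, F5}: R1→F2 2·24=48, R2→F4 2·21=42, R3→F2 4·21=84, R4→F5 6·20=120. Service 294; fixed 108; total 402.
{F1, F2, F3, F4, F5}: service 252 + fixed 162 = 414
No other subset beats 388.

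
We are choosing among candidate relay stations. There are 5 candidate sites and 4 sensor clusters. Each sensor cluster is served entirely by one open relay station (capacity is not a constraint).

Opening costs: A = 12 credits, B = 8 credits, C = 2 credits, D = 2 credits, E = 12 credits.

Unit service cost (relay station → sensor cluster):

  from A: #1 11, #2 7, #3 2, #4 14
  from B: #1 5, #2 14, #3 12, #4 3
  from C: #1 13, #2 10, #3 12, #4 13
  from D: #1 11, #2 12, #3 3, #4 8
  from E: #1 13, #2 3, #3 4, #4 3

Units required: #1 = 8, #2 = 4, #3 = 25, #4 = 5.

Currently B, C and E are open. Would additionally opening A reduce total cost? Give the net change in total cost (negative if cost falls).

Yes — net change −38 (cost falls by 38).

Current service cost with {B, C, E}: 167.
Adding A: each sensor cluster re-picks its cheapest; new service cost 117, saving 50.
Extra fixed cost: 12. Net change = 12 − 50 = -38.
(Totals: 189 → 151.)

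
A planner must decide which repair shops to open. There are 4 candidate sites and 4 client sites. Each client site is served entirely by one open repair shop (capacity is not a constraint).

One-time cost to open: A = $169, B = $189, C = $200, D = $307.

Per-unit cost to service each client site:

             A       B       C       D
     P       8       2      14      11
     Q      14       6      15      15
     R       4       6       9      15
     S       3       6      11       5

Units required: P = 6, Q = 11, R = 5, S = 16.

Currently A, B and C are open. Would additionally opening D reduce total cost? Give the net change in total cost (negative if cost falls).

No — net change +307 (cost rises by 307).

Current service cost with {A, B, C}: 146.
Adding D: each client site re-picks its cheapest; new service cost 146, saving 0.
Extra fixed cost: 307. Net change = 307 − 0 = 307.
(Totals: 704 → 1011.)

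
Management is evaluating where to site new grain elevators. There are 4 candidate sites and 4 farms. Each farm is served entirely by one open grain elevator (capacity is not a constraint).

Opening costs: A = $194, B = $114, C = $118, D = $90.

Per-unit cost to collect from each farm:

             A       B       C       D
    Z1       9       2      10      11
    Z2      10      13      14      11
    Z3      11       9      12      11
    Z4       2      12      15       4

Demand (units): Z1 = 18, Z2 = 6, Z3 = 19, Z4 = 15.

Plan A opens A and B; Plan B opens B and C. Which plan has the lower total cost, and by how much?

Plan A: {A, B}: Z1→B 2·18=36, Z2→A 10·6=60, Z3→B 9·19=171, Z4→A 2·15=30. Service 297; fixed 308; total 605.
Plan B: {B, C}: Z1→B 2·18=36, Z2→B 13·6=78, Z3→B 9·19=171, Z4→B 12·15=180. Service 465; fixed 232; total 697.
Difference: |605 − 697| = 92.

Plan A is cheaper by 92.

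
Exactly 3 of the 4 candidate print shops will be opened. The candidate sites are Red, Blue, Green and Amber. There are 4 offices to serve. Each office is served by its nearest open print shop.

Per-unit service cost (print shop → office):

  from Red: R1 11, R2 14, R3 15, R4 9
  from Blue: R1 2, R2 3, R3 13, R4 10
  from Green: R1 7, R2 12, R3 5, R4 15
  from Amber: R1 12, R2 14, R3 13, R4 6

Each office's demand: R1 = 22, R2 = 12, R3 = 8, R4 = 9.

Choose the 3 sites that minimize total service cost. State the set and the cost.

With exactly 3 open, each office uses its cheapest among the chosen.
{Blue, Green, Amber}: R1→Blue 2·22=44, R2→Blue 3·12=36, R3→Green 5·8=40, R4→Amber 6·9=54. Service cost 174.
{Red, Blue, Green}: service cost 201
{Red, Blue, Amber}: service cost 238
Among all 4 size-3 choices, {Blue, Green, Amber} is lowest.

Choose Blue, Green and Amber; total service cost 174.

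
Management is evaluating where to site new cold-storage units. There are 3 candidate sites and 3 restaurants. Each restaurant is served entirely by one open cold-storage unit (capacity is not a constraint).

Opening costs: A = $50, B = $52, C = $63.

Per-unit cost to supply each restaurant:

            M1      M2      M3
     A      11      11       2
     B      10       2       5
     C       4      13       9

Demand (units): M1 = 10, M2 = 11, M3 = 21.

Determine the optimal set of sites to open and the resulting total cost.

For any fixed open set, each restaurant goes to its cheapest open site; total = fixed + service.
{A, B}: M1→B 10·10=100, M2→B 2·11=22, M3→A 2·21=42. Service 164; fixed 102; total 266.
{A, B, C}: service 104 + fixed 165 = 269
{B}: service 227 + fixed 52 = 279
{A}: service 273 + fixed 50 = 323
No other subset beats 266.

Open A and B; minimum total cost 266.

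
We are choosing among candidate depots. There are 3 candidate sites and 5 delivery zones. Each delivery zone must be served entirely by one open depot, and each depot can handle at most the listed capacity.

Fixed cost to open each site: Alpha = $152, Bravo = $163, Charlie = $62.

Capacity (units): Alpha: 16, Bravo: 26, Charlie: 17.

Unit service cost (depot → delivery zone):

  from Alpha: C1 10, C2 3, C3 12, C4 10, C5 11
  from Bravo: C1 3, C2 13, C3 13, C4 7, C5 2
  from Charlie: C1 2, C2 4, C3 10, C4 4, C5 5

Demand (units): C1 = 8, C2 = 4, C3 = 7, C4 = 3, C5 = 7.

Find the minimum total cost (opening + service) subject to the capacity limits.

Open {Bravo, Charlie}: C1→Bravo 3·8=24, C2→Charlie 4·4=16, C3→Charlie 10·7=70, C4→Charlie 4·3=12, C5→Bravo 2·7=14.
Loads: Bravo carries 15/26, Charlie carries 14/17. Service 136; fixed 225; total 361.
Next best feasible plan costs 370.

Minimum total cost: 361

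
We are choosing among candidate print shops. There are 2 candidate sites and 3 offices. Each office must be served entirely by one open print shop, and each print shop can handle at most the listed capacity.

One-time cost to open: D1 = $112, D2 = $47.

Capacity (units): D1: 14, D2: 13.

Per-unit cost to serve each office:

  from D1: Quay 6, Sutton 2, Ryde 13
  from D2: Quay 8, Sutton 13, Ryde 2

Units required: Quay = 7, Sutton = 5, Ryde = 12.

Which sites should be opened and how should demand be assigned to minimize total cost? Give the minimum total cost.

Open {D1, D2}: Quay→D1 6·7=42, Sutton→D1 2·5=10, Ryde→D2 2·12=24.
Loads: D1 carries 12/14, D2 carries 12/13. Service 76; fixed 159; total 235.
Next best feasible plan costs 436.

Minimum total cost: 235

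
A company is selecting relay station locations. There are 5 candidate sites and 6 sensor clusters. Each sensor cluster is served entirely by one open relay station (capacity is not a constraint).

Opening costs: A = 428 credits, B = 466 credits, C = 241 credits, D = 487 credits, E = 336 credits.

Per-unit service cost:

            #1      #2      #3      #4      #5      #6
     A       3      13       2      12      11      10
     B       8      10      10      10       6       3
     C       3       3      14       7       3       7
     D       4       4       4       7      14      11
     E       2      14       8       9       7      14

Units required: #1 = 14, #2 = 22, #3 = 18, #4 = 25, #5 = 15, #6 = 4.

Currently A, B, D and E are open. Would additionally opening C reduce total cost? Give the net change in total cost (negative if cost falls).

No — net change +174 (cost rises by 174).

Current service cost with {A, B, D, E}: 429.
Adding C: each sensor cluster re-picks its cheapest; new service cost 362, saving 67.
Extra fixed cost: 241. Net change = 241 − 67 = 174.
(Totals: 2146 → 2320.)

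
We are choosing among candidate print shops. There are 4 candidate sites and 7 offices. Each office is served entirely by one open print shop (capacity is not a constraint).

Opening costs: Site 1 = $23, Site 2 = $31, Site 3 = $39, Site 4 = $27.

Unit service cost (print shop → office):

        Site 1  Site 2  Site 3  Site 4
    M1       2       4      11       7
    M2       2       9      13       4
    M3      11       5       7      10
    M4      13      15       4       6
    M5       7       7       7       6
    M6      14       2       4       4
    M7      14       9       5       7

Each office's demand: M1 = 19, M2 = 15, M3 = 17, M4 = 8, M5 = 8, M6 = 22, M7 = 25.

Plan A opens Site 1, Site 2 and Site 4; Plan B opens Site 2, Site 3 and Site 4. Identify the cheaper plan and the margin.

Plan A is cheaper by 18.

Plan A: {Site 1, Site 2, Site 4}: M1→Site 1 2·19=38, M2→Site 1 2·15=30, M3→Site 2 5·17=85, M4→Site 4 6·8=48, M5→Site 4 6·8=48, M6→Site 2 2·22=44, M7→Site 4 7·25=175. Service 468; fixed 81; total 549.
Plan B: {Site 2, Site 3, Site 4}: M1→Site 2 4·19=76, M2→Site 4 4·15=60, M3→Site 2 5·17=85, M4→Site 3 4·8=32, M5→Site 4 6·8=48, M6→Site 2 2·22=44, M7→Site 3 5·25=125. Service 470; fixed 97; total 567.
Difference: |549 − 567| = 18.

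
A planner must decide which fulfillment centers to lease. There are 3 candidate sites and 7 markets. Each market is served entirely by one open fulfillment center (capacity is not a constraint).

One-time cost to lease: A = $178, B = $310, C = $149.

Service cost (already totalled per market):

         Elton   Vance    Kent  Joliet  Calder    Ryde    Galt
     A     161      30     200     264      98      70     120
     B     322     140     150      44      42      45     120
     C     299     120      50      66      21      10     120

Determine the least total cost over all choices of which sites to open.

For any fixed open set, each market goes to its cheapest open site; total = fixed + service.
{A, C}: Elton→A 161, Vance→A 30, Kent→C 50, Joliet→C 66, Calder→C 21, Ryde→C 10, Galt→A 120. Service 458; fixed 327; total 785.
{C}: service 686 + fixed 149 = 835
{A, B, C}: service 436 + fixed 637 = 1073
No other subset beats 785.

Minimum total cost: 785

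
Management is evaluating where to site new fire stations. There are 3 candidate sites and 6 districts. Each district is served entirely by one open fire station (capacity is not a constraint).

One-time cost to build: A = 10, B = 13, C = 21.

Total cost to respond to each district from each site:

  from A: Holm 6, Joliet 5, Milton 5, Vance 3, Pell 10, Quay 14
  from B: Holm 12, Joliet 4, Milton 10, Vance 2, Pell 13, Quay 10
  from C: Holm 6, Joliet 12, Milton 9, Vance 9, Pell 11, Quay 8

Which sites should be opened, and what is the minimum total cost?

Open A only; minimum total cost 53.

For any fixed open set, each district goes to its cheapest open site; total = fixed + service.
{A}: Holm→A 6, Joliet→A 5, Milton→A 5, Vance→A 3, Pell→A 10, Quay→A 14. Service 43; fixed 10; total 53.
{A, B}: Holm→A 6, Joliet→B 4, Milton→A 5, Vance→B 2, Pell→A 10, Quay→B 10. Service 37; fixed 23; total 60.
{B}: Holm→B 12, Joliet→B 4, Milton→B 10, Vance→B 2, Pell→B 13, Quay→B 10. Service 51; fixed 13; total 64.
{A, B, C}: Holm→A 6, Joliet→B 4, Milton→A 5, Vance→B 2, Pell→A 10, Quay→C 8. Service 35; fixed 44; total 79.
No other subset beats 53.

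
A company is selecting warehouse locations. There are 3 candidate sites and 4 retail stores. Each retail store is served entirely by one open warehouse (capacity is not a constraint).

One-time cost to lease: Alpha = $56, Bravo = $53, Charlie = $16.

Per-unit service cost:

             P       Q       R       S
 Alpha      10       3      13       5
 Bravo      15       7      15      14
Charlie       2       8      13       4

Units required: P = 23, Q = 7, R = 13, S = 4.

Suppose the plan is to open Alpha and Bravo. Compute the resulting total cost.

Each retail store is assigned to its cheapest site among the open ones.
{Alpha, Bravo}: P→Alpha 10·23=230, Q→Alpha 3·7=21, R→Alpha 13·13=169, S→Alpha 5·4=20. Service 440; fixed 109; total 549.

Total cost: 549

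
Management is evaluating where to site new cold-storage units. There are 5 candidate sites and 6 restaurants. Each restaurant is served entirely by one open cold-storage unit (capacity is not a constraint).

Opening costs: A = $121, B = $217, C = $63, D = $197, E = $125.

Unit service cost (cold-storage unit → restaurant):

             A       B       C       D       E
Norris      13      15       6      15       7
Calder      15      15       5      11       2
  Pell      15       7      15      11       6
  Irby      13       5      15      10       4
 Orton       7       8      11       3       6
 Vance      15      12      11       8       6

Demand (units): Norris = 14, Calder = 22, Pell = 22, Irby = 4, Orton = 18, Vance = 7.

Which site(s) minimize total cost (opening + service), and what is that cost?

For any fixed open set, each restaurant goes to its cheapest open site; total = fixed + service.
{E}: Norris→E 7·14=98, Calder→E 2·22=44, Pell→E 6·22=132, Irby→E 4·4=16, Orton→E 6·18=108, Vance→E 6·7=42. Service 440; fixed 125; total 565.
{C, E}: Norris→C 6·14=84, Calder→E 2·22=44, Pell→E 6·22=132, Irby→E 4·4=16, Orton→E 6·18=108, Vance→E 6·7=42. Service 426; fixed 188; total 614.
{A, E}: service 440 + fixed 246 = 686
{A, B, C, D, E}: service 372 + fixed 723 = 1095
No other subset beats 565.

Open E only; minimum total cost 565.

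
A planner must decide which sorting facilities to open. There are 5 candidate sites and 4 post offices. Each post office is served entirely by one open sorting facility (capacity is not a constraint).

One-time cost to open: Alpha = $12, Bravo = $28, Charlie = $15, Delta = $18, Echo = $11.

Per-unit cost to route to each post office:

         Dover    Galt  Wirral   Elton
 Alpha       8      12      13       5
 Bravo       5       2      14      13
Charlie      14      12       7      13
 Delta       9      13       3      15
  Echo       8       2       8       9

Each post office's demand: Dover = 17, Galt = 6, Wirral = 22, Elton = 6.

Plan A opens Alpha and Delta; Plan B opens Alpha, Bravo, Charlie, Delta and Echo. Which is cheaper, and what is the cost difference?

Plan B is cheaper by 57.

Plan A: {Alpha, Delta}: Dover→Alpha 8·17=136, Galt→Alpha 12·6=72, Wirral→Delta 3·22=66, Elton→Alpha 5·6=30. Service 304; fixed 30; total 334.
Plan B: {Alpha, Bravo, Charlie, Delta, Echo}: Dover→Bravo 5·17=85, Galt→Bravo 2·6=12, Wirral→Delta 3·22=66, Elton→Alpha 5·6=30. Service 193; fixed 84; total 277.
Difference: |334 − 277| = 57.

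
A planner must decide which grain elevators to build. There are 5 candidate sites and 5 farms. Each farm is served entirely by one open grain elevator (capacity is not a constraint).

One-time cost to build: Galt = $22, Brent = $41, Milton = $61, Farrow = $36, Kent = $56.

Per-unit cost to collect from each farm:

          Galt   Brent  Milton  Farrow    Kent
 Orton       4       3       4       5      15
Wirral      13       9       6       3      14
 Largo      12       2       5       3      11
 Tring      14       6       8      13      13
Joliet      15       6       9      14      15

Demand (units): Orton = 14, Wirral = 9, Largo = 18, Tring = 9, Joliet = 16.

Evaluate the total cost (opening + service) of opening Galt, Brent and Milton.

Each farm is assigned to its cheapest site among the open ones.
{Galt, Brent, Milton}: Orton→Brent 3·14=42, Wirral→Milton 6·9=54, Largo→Brent 2·18=36, Tring→Brent 6·9=54, Joliet→Brent 6·16=96. Service 282; fixed 124; total 406.

Total cost: 406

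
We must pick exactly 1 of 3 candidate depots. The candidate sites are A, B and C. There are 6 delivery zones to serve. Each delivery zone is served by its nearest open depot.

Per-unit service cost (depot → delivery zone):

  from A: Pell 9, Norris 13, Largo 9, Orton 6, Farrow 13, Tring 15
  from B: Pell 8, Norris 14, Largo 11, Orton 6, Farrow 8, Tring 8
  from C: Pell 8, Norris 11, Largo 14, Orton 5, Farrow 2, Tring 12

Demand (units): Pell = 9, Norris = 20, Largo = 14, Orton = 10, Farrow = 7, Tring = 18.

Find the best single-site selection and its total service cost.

Choose B only; total service cost 766.

With exactly 1 open, each delivery zone uses its cheapest among the chosen.
{B}: Pell→B 8·9=72, Norris→B 14·20=280, Largo→B 11·14=154, Orton→B 6·10=60, Farrow→B 8·7=56, Tring→B 8·18=144. Service cost 766.
{C}: service cost 768
{A}: service cost 888
Among all 3 size-1 choices, {B} is lowest.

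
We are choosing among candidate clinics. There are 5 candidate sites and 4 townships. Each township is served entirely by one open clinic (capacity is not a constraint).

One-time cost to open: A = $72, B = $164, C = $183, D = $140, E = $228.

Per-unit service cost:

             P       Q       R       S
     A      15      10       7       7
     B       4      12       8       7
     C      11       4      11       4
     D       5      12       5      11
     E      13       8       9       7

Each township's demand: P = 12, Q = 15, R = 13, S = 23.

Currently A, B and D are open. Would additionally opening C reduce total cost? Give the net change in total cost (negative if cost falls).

Current service cost with {A, B, D}: 424.
Adding C: each township re-picks its cheapest; new service cost 265, saving 159.
Extra fixed cost: 183. Net change = 183 − 159 = 24.
(Totals: 800 → 824.)

No — net change +24 (cost rises by 24).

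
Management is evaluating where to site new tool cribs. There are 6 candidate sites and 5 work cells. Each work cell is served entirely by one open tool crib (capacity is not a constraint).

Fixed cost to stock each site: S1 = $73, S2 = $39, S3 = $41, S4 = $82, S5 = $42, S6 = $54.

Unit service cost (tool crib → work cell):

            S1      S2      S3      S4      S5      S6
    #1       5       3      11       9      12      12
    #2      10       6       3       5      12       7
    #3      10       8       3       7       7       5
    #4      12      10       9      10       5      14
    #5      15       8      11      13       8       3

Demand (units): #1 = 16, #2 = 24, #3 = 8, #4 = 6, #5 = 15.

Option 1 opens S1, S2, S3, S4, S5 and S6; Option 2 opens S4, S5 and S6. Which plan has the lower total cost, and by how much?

Option 1: {S1, S2, S3, S4, S5, S6}: #1→S2 3·16=48, #2→S3 3·24=72, #3→S3 3·8=24, #4→S5 5·6=30, #5→S6 3·15=45. Service 219; fixed 331; total 550.
Option 2: {S4, S5, S6}: #1→S4 9·16=144, #2→S4 5·24=120, #3→S6 5·8=40, #4→S5 5·6=30, #5→S6 3·15=45. Service 379; fixed 178; total 557.
Difference: |550 − 557| = 7.

Option 1 is cheaper by 7.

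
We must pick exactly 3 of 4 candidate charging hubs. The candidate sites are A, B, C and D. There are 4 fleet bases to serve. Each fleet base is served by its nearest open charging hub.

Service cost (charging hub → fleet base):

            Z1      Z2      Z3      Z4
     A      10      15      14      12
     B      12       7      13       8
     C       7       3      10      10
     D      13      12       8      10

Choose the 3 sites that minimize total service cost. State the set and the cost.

With exactly 3 open, each fleet base uses its cheapest among the chosen.
{B, C, D}: Z1→C 7, Z2→C 3, Z3→D 8, Z4→B 8. Service cost 26.
{A, B, C}: service cost 28
{A, C, D}: service cost 28
Among all 4 size-3 choices, {B, C, D} is lowest.

Choose B, C and D; total service cost 26.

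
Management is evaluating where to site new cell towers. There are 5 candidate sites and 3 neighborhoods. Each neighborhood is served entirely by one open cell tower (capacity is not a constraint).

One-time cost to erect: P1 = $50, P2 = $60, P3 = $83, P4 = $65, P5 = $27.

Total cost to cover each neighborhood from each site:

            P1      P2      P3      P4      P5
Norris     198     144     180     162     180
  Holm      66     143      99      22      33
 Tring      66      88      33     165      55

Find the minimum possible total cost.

Minimum total cost: 295

For any fixed open set, each neighborhood goes to its cheapest open site; total = fixed + service.
{P5}: Norris→P5 180, Holm→P5 33, Tring→P5 55. Service 268; fixed 27; total 295.
{P2, P5}: service 232 + fixed 87 = 319
{P4, P5}: service 239 + fixed 92 = 331
{P1, P2, P3, P4, P5}: Norris→P2 144, Holm→P4 22, Tring→P3 33. Service 199; fixed 285; total 484.
No other subset beats 295.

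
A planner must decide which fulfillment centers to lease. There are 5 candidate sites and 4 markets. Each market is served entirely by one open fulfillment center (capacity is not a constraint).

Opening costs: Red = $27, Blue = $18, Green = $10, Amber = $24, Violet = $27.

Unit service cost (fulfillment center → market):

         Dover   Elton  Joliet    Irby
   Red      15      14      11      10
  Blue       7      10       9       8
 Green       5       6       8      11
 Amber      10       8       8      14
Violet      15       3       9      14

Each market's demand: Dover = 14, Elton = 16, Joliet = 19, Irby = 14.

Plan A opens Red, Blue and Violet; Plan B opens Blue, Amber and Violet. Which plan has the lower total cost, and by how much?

Plan B is cheaper by 22.

Plan A: {Red, Blue, Violet}: Dover→Blue 7·14=98, Elton→Violet 3·16=48, Joliet→Blue 9·19=171, Irby→Blue 8·14=112. Service 429; fixed 72; total 501.
Plan B: {Blue, Amber, Violet}: Dover→Blue 7·14=98, Elton→Violet 3·16=48, Joliet→Amber 8·19=152, Irby→Blue 8·14=112. Service 410; fixed 69; total 479.
Difference: |501 − 479| = 22.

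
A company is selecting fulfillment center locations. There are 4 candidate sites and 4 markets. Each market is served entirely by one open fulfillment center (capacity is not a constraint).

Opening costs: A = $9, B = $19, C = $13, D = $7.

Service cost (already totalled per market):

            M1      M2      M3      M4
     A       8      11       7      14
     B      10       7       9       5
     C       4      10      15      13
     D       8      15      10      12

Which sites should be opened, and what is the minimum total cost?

Open A only; minimum total cost 49.

For any fixed open set, each market goes to its cheapest open site; total = fixed + service.
{A}: M1→A 8, M2→A 11, M3→A 7, M4→A 14. Service 40; fixed 9; total 49.
{B}: service 31 + fixed 19 = 50
{D}: service 45 + fixed 7 = 52
{A, B, C, D}: service 23 + fixed 48 = 71
No other subset beats 49.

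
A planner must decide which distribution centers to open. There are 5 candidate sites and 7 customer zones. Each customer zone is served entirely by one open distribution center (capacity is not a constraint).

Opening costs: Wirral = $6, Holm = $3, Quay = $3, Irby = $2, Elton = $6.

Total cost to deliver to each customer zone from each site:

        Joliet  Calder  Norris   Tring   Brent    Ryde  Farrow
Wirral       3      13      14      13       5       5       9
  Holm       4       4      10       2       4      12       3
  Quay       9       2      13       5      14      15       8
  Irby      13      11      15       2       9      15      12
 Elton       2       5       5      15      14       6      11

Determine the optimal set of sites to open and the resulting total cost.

For any fixed open set, each customer zone goes to its cheapest open site; total = fixed + service.
{Holm, Elton}: Joliet→Elton 2, Calder→Holm 4, Norris→Elton 5, Tring→Holm 2, Brent→Holm 4, Ryde→Elton 6, Farrow→Holm 3. Service 26; fixed 9; total 35.
{Holm, Quay, Elton}: Joliet→Elton 2, Calder→Quay 2, Norris→Elton 5, Tring→Holm 2, Brent→Holm 4, Ryde→Elton 6, Farrow→Holm 3. Service 24; fixed 12; total 36.
{Holm, Irby, Elton}: service 26 + fixed 11 = 37
{Wirral, Holm, Quay, Irby, Elton}: service 23 + fixed 20 = 43
No other subset beats 35.

Open Holm and Elton; minimum total cost 35.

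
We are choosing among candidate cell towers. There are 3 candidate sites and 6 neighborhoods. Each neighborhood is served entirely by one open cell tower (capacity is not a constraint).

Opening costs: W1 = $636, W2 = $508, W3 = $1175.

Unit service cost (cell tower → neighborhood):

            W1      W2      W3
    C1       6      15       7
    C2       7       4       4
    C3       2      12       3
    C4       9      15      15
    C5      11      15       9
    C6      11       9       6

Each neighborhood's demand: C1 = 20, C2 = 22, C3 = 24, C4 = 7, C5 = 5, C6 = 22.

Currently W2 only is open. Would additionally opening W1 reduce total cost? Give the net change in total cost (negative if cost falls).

Current service cost with {W2}: 1054.
Adding W1: each neighborhood re-picks its cheapest; new service cost 572, saving 482.
Extra fixed cost: 636. Net change = 636 − 482 = 154.
(Totals: 1562 → 1716.)

No — net change +154 (cost rises by 154).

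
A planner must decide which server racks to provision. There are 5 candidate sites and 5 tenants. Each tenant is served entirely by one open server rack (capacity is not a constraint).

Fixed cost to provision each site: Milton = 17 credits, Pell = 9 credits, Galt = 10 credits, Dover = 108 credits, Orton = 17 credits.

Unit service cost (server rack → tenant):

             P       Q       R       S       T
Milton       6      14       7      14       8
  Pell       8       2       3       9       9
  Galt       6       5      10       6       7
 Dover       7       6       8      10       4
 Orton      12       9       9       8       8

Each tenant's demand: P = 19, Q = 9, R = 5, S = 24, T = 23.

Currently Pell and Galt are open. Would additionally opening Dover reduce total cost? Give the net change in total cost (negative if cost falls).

No — net change +39 (cost rises by 39).

Current service cost with {Pell, Galt}: 452.
Adding Dover: each tenant re-picks its cheapest; new service cost 383, saving 69.
Extra fixed cost: 108. Net change = 108 − 69 = 39.
(Totals: 471 → 510.)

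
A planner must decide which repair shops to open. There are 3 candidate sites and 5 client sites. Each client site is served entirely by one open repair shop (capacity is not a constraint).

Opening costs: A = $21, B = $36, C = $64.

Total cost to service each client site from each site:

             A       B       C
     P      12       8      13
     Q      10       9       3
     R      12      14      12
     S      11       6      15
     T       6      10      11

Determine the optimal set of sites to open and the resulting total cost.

For any fixed open set, each client site goes to its cheapest open site; total = fixed + service.
{A}: P→A 12, Q→A 10, R→A 12, S→A 11, T→A 6. Service 51; fixed 21; total 72.
{B}: P→B 8, Q→B 9, R→B 14, S→B 6, T→B 10. Service 47; fixed 36; total 83.
{A, B}: P→B 8, Q→B 9, R→A 12, S→B 6, T→A 6. Service 41; fixed 57; total 98.
{A, B, C}: service 35 + fixed 121 = 156
No other subset beats 72.

Open A only; minimum total cost 72.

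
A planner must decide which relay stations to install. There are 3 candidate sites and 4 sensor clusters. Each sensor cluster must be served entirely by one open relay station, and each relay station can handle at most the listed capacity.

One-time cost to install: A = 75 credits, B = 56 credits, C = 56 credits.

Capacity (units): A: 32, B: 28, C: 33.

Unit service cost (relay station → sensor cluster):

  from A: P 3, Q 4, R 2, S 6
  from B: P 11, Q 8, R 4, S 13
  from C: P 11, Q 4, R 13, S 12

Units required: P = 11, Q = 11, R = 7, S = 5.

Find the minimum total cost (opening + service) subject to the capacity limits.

Minimum total cost: 252

Open {A, C}: P→A 3·11=33, Q→C 4·11=44, R→A 2·7=14, S→A 6·5=30.
Loads: A carries 23/32, C carries 11/33. Service 121; fixed 131; total 252.
Next best feasible plan costs 266.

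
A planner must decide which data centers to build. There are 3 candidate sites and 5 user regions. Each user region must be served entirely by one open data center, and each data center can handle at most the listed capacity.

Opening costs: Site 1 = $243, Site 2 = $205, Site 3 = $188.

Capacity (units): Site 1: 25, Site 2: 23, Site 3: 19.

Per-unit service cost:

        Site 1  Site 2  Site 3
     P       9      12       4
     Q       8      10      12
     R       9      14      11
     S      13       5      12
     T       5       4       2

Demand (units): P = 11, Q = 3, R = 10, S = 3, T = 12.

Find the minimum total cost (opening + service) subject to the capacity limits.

Open {Site 1, Site 3}: P→Site 3 4·11=44, Q→Site 1 8·3=24, R→Site 1 9·10=90, S→Site 3 12·3=36, T→Site 1 5·12=60.
Loads: Site 1 carries 25/25, Site 3 carries 14/19. Service 254; fixed 431; total 685.
Next best feasible plan costs 697.

Minimum total cost: 685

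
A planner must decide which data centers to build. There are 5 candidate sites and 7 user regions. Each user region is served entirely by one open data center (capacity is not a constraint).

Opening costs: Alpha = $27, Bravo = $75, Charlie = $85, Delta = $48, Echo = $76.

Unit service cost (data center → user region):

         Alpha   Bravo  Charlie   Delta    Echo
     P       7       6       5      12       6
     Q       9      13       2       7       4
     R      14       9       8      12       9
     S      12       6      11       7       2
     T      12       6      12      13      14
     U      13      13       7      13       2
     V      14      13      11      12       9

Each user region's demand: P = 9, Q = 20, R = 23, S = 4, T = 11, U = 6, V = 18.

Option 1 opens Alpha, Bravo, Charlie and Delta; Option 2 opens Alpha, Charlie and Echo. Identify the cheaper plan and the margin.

Option 1: {Alpha, Bravo, Charlie, Delta}: P→Charlie 5·9=45, Q→Charlie 2·20=40, R→Charlie 8·23=184, S→Bravo 6·4=24, T→Bravo 6·11=66, U→Charlie 7·6=42, V→Charlie 11·18=198. Service 599; fixed 235; total 834.
Option 2: {Alpha, Charlie, Echo}: P→Charlie 5·9=45, Q→Charlie 2·20=40, R→Charlie 8·23=184, S→Echo 2·4=8, T→Alpha 12·11=132, U→Echo 2·6=12, V→Echo 9·18=162. Service 583; fixed 188; total 771.
Difference: |834 − 771| = 63.

Option 2 is cheaper by 63.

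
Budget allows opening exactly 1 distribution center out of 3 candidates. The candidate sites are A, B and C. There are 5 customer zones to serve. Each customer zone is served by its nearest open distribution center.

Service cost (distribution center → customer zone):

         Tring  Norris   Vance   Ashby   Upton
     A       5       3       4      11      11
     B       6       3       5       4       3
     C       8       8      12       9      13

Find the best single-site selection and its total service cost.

With exactly 1 open, each customer zone uses its cheapest among the chosen.
{B}: Tring→B 6, Norris→B 3, Vance→B 5, Ashby→B 4, Upton→B 3. Service cost 21.
{A}: service cost 34
{C}: service cost 50
Among all 3 size-1 choices, {B} is lowest.

Choose B only; total service cost 21.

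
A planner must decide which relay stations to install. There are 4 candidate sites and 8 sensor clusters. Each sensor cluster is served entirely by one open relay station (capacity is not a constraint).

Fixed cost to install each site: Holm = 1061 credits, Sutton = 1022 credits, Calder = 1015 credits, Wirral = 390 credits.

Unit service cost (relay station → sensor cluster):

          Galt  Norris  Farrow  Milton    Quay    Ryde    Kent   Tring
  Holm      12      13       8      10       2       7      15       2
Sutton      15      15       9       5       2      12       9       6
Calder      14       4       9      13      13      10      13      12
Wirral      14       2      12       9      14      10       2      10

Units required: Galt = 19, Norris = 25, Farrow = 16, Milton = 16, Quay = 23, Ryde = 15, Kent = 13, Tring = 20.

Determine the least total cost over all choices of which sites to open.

For any fixed open set, each sensor cluster goes to its cheapest open site; total = fixed + service.
{Wirral}: Galt→Wirral 14·19=266, Norris→Wirral 2·25=50, Farrow→Wirral 12·16=192, Milton→Wirral 9·16=144, Quay→Wirral 14·23=322, Ryde→Wirral 10·15=150, Kent→Wirral 2·13=26, Tring→Wirral 10·20=200. Service 1350; fixed 390; total 1740.
{Holm, Wirral}: Galt→Holm 12·19=228, Norris→Wirral 2·25=50, Farrow→Holm 8·16=128, Milton→Wirral 9·16=144, Quay→Holm 2·23=46, Ryde→Holm 7·15=105, Kent→Wirral 2·13=26, Tring→Holm 2·20=40. Service 767; fixed 1451; total 2218.
{Holm}: Galt→Holm 12·19=228, Norris→Holm 13·25=325, Farrow→Holm 8·16=128, Milton→Holm 10·16=160, Quay→Holm 2·23=46, Ryde→Holm 7·15=105, Kent→Holm 15·13=195, Tring→Holm 2·20=40. Service 1227; fixed 1061; total 2288.
{Holm, Sutton, Calder, Wirral}: Galt→Holm 12·19=228, Norris→Wirral 2·25=50, Farrow→Holm 8·16=128, Milton→Sutton 5·16=80, Quay→Holm 2·23=46, Ryde→Holm 7·15=105, Kent→Wirral 2·13=26, Tring→Holm 2·20=40. Service 703; fixed 3488; total 4191.
No other subset beats 1740.

Minimum total cost: 1740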